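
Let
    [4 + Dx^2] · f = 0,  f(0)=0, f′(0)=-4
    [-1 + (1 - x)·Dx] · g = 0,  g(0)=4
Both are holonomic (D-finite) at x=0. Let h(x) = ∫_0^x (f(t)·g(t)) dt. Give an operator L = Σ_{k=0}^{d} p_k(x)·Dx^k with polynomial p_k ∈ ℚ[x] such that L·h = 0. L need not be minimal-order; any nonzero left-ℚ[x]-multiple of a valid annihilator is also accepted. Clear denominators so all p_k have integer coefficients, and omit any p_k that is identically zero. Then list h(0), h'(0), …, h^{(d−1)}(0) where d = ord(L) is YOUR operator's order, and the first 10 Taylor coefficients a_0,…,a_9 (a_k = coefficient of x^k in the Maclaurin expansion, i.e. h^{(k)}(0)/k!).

f: a_k = 0, -4, 0, 8/3, 0, -8/15, 0, 16/315, 0, -8/2835, …
g: a_k = 4, 4, 4, 4, 4, 4, 4, 4, 4, 4, …
L₀ := L_f ⊗_s L_g (sym. prod.), ord ≤ 2.
Integrate: L := L₀·Dx.
L = (-4 + 4·x)·Dx + 2·Dx^2 + (-1 + x)·Dx^3  (order 3).
h: a_k = 0, 0, -8, -16/3, -4/3, -16/15, -56/45, -16/15, -286/315, -2288/2835, …
ICs: h(0) = 0, h′(0) = 0, h′′(0) = -16.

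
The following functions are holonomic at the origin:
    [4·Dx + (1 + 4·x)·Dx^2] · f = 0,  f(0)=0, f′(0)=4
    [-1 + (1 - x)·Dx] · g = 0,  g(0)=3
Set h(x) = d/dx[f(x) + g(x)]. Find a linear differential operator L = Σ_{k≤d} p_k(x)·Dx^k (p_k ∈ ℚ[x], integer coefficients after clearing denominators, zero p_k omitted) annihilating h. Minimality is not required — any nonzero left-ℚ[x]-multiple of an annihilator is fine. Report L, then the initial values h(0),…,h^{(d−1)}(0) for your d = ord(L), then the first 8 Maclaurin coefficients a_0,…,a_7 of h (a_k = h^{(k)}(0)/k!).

L = (-44 - 16·x) + (13 - 56·x - 32·x^2)·Dx + (3 + 11·x - 6·x^2 - 8·x^3)·Dx^2  (order 2).
h: a_k = 7, -10, 73, -244, 1039, -4078, 16405, -65512, …
ICs: h(0) = 7, h′(0) = -10.

f: a_k = 0, 4, -8, 64/3, -64, 1024/5, -2048/3, 16384/7, …
g: a_k = 3, 3, 3, 3, 3, 3, 3, 3, …
f+g: L₀ = lclm(L_f,L_g), ord ≤ 2+1.
Differentiate: ansatz ord ≤ ord L₀ ⇒ L.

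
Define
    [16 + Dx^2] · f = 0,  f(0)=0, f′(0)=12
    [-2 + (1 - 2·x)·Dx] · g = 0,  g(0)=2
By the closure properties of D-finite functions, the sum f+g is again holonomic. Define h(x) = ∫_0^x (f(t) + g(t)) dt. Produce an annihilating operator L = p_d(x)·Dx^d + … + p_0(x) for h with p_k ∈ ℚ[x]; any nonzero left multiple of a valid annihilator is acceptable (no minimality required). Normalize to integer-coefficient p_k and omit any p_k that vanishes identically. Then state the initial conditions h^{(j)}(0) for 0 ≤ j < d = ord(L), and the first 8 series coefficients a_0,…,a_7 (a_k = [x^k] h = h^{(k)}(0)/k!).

f: a_k = 0, 12, 0, -32, 0, 128/5, 0, -1024/105, …
g: a_k = 2, 4, 8, 16, 32, 64, 128, 256, …
h₀=f+g: left-lcm gives L₀, ord ≤ 3.
h=∫₀ˣh₀: take L = L₀·Dx.
L = (-160 + 256·x - 256·x^2)·Dx + (48 - 224·x + 384·x^2 - 256·x^3)·Dx^2 + (-10 + 16·x - 16·x^2)·Dx^3 + (3 - 14·x + 24·x^2 - 16·x^3)·Dx^4  (order 4).
h: a_k = 0, 2, 8, 8/3, -4, 32/5, 224/15, 128/7, …
ICs: h(0) = 0, h′(0) = 2, h′′(0) = 16, h′′′(0) = 16.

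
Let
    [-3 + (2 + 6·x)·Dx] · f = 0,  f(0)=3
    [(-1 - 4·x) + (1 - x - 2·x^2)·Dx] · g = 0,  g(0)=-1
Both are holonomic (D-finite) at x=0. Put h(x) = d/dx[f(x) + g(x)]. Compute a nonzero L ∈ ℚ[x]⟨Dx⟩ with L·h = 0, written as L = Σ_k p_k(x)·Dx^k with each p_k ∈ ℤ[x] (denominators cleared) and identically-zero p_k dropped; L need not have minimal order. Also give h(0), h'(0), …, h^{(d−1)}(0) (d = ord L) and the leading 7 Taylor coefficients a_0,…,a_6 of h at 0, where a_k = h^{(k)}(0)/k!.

L = (-114 - 522·x - 1152·x^2 - 816·x^3 - 720·x^4) + (-31 - 414·x - 1803·x^2 - 3208·x^3 - 3084·x^4 - 2160·x^5)·Dx + (10 + 66·x + 110·x^2 - 74·x^3 - 456·x^4 - 808·x^5 - 480·x^6)·Dx^2  (order 2).
h: a_k = 7/2, -51/4, 3/16, -2623/32, -1365/256, -269877/512, 297031/2048, …
ICs: h(0) = 7/2, h′(0) = -51/4.

f: a_k = 3, 9/2, -27/8, 81/16, -1215/128, 5103/256, -45927/1024, …
g: a_k = -1, -1, -3, -5, -11, -21, -43, …
f+g: L₀ = lclm(L_f,L_g), ord ≤ 1+1.
h=h₀': d/dx-closure on L₀ ⇒ L.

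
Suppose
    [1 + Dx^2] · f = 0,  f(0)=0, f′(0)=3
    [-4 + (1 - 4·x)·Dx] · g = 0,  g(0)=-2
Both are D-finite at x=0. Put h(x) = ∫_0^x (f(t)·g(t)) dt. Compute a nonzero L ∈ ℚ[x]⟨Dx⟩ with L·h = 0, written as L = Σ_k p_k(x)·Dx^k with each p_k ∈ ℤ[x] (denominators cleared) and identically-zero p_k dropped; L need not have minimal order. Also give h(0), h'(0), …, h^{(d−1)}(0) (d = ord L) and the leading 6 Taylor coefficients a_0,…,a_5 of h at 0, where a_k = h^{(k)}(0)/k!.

L = (-1 + 4·x)·Dx + 8·Dx^2 + (-1 + 4·x)·Dx^3  (order 3).
h: a_k = 0, 0, -3, -8, -95/4, -76, …
ICs: h(0) = 0, h′(0) = 0, h′′(0) = -6.

f: a_k = 0, 3, 0, -1/2, 0, 1/40, …
g: a_k = -2, -8, -32, -128, -512, -2048, …
Product ⇒ symmetric product L₀, ord ≤ 2.
∫: right-multiply L₀ by Dx.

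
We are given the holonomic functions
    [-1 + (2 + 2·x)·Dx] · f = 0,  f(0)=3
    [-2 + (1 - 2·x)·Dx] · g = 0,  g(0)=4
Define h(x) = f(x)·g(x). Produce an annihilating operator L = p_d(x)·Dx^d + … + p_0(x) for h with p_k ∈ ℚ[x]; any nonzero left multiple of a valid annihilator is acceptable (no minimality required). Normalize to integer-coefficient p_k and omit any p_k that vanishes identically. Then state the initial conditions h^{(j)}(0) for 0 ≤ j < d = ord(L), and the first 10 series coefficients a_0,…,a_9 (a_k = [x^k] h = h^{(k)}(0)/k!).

L = (5 + 2·x) + (-2 + 2·x + 4·x^2)·Dx  (order 1).
h: a_k = 12, 30, 117/2, 471/4, 7521/32, 30105/64, 240777/256, 963207/512, 30821337/8192, 123287493/16384, …
ICs: h(0) = 12.

f: a_k = 3, 3/2, -3/8, 3/16, -15/128, 21/256, -63/1024, 99/2048, -1287/32768, 2145/65536, …
g: a_k = 4, 8, 16, 32, 64, 128, 256, 512, 1024, 2048, …
f·g: L₀ = L_f ⊗_s L_g, ord ≤ 1·1.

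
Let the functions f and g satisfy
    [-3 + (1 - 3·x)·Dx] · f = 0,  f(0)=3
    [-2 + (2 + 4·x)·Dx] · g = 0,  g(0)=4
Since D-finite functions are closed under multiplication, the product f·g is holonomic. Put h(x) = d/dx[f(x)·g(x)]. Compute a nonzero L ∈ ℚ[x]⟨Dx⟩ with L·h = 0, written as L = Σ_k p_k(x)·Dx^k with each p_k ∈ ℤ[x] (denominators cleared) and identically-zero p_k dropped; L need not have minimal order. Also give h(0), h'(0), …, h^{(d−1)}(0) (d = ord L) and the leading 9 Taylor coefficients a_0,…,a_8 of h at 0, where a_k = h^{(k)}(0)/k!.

L = (23 + 72·x + 27·x^2) + (-4 + x + 27·x^2 + 18·x^3)·Dx  (order 1).
h: a_k = 48, 276, 1260, 5010, 18840, 135459/2, 474453/2, 3252105/4, 21956535/8, …
ICs: h(0) = 48.

f: a_k = 3, 9, 27, 81, 243, 729, 2187, 6561, 19683, …
g: a_k = 4, 4, -2, 2, -5/2, 7/2, -21/4, 33/4, -429/32, …
Sym-product of L_f,L_g gives L₀ (≤ ord 1).
h₀' ⇒ L via d/dx closure of L₀.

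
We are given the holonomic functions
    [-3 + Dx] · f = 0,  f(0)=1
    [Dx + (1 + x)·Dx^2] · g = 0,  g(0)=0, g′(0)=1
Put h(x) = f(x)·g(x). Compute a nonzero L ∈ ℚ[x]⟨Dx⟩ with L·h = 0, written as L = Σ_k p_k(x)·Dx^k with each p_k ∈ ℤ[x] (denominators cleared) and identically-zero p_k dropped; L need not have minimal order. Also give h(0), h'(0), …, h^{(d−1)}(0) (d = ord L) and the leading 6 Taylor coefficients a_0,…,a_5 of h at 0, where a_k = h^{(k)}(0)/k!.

f: a_k = 1, 3, 9/2, 9/2, 27/8, 81/40, …
g: a_k = 0, 1, -1/2, 1/3, -1/4, 1/5, …
h₀=f·g: eliminate ⇒ L₀, order ≤ 1·2.
L = (6 + 9·x) + (-5 - 6·x)·Dx + (1 + x)·Dx^2  (order 2).
h: a_k = 0, 1, 5/2, 10/3, 3, 83/40, …
ICs: h(0) = 0, h′(0) = 1.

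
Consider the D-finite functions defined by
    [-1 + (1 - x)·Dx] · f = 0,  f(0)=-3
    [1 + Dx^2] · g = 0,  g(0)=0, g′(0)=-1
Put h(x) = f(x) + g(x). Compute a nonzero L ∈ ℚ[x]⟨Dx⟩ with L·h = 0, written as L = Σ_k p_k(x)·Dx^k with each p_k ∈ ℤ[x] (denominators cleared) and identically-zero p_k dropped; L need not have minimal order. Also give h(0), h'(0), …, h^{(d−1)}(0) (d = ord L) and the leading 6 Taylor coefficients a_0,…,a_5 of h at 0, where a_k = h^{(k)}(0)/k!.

f: a_k = -3, -3, -3, -3, -3, -3, …
g: a_k = 0, -1, 0, 1/6, 0, -1/120, …
Sum ⇒ L₀ = lclm(L_f,L_g) in ℚ(x)⟨Dx⟩.
L = (7 - 2·x + x^2) + (-3 + 5·x - 3·x^2 + x^3)·Dx + (7 - 2·x + x^2)·Dx^2 + (-3 + 5·x - 3·x^2 + x^3)·Dx^3  (order 3).
h: a_k = -3, -4, -3, -17/6, -3, -361/120, …
ICs: h(0) = -3, h′(0) = -4, h′′(0) = -6.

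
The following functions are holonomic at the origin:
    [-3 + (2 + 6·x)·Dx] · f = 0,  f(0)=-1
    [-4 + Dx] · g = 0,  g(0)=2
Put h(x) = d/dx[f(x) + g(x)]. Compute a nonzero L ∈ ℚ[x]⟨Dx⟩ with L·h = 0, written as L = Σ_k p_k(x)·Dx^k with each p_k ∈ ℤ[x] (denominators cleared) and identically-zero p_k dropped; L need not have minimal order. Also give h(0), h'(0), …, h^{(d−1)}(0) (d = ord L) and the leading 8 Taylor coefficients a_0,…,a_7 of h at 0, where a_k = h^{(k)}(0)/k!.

f: a_k = -1, -3/2, 9/8, -27/16, 405/128, -1701/256, 15309/1024, -72171/2048, …
g: a_k = 2, 8, 16, 64/3, 64/3, 256/15, 512/45, 2048/315, …
Sum ⇒ L₀ = lclm(L_f,L_g) in ℚ(x)⟨Dx⟩.
h₀' ⇒ L via d/dx closure of L₀.
L = (-204 - 288·x) + (-37 - 384·x - 576·x^2)·Dx + (22 + 114·x + 144·x^2)·Dx^2  (order 2).
h: a_k = 13/2, 137/4, 943/16, 9407/96, 40021/768, 1213193/7680, -18539561/92160, 920175167/1290240, …
ICs: h(0) = 13/2, h′(0) = 137/4.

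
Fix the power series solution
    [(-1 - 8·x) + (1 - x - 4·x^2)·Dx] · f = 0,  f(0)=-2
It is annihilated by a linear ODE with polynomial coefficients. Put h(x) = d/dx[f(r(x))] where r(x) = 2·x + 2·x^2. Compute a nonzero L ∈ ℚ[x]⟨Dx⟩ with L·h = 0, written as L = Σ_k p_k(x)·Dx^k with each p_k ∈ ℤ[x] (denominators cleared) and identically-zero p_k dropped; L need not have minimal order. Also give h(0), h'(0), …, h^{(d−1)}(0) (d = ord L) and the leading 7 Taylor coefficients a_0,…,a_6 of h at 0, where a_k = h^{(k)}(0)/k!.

L = (22 + 204·x + 1260·x^2 + 4672·x^3 + 8736·x^4 + 7680·x^5 + 2560·x^6) + (-1 - 16·x + 6·x^2 + 420·x^3 + 1520·x^4 + 2400·x^5 + 1792·x^6 + 512·x^7)·Dx  (order 1).
h: a_k = -4, -88, -672, -5600, -41520, -298080, -2080512, …
ICs: h(0) = -4.

f: a_k = -2, -2, -10, -18, -58, -130, -362, …
Substitute x→r, Dx→(1/r')Dx; clear ⇒ L₀.
h₀' ⇒ L via d/dx closure of L₀.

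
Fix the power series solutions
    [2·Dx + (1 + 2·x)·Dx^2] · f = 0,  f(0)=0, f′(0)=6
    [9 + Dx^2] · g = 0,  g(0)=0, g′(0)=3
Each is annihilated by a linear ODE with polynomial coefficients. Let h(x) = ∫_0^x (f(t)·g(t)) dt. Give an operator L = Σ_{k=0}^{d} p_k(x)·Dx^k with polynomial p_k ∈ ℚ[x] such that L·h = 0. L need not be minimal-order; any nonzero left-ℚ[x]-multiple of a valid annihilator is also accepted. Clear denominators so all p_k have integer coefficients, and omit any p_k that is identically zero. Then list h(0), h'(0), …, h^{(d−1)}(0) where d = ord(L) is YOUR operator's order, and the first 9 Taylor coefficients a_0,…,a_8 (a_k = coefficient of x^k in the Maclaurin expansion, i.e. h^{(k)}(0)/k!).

f: a_k = 0, 6, -6, 8, -12, 96/5, -32, 384/7, -96, …
g: a_k = 0, 3, 0, -9/2, 0, 81/40, 0, -243/560, 0, …
L₀ := L_f ⊗_s L_g (sym. prod.), ord ≤ 4.
h=∫₀ˣh₀: take L = L₀·Dx.
L = (63 + 1053·x + 3969·x^2 + 5832·x^3 + 2916·x^4)·Dx + (63 + 450·x + 972·x^2 + 648·x^3)·Dx^2 + (25 + 270·x + 918·x^2 + 1296·x^3 + 648·x^4)·Dx^3 + (7 + 50·x + 108·x^2 + 72·x^3)·Dx^4 + (2 + 17·x + 53·x^2 + 72·x^3 + 36·x^4)·Dx^5  (order 5).
h: a_k = 0, 0, 0, 6, -9/2, -3/5, -3/2, 135/28, -1083/160, …
ICs: h(0) = 0, h′(0) = 0, h′′(0) = 0, h′′′(0) = 36, h′′′′(0) = -108.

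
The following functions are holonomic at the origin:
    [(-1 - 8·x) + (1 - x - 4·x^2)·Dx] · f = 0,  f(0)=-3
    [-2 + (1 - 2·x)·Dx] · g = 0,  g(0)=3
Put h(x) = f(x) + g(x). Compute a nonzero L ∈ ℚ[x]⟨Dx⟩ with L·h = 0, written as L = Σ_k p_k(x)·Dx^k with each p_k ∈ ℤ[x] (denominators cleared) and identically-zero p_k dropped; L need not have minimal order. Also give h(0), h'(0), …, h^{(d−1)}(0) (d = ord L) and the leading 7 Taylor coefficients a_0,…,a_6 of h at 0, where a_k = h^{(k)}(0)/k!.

f: a_k = -3, -3, -15, -27, -87, -195, -543, …
g: a_k = 3, 6, 12, 24, 48, 96, 192, …
Sum ⇒ L₀ = lclm(L_f,L_g) in ℚ(x)⟨Dx⟩.
L = (12 - 48·x + 192·x^2 - 128·x^3) + (-2 - 96·x^2 + 352·x^3 - 256·x^4)·Dx + (-1 + 11·x - 30·x^2 + 80·x^4 - 64·x^5)·Dx^2  (order 2).
h: a_k = 0, 3, -3, -3, -39, -99, -351, …
ICs: h(0) = 0, h′(0) = 3.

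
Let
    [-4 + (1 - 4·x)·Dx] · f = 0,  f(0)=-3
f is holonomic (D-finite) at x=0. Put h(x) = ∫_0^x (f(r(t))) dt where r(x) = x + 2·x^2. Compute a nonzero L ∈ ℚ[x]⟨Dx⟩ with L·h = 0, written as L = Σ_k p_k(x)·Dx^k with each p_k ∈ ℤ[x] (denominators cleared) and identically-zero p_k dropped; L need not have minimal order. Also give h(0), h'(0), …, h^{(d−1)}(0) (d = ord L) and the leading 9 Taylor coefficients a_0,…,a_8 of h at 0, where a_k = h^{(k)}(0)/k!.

f: a_k = -3, -12, -48, -192, -768, -3072, -12288, -49152, -196608, …
Change of var in L_f (x↦r) gives L₀.
∫: right-multiply L₀ by Dx.
L = (4 + 16·x)·Dx + (-1 + 4·x + 8·x^2)·Dx^2  (order 2).
h: a_k = 0, -3, -6, -24, -96, -2112/5, -1920, -62976/7, -43008, …
ICs: h(0) = 0, h′(0) = -3.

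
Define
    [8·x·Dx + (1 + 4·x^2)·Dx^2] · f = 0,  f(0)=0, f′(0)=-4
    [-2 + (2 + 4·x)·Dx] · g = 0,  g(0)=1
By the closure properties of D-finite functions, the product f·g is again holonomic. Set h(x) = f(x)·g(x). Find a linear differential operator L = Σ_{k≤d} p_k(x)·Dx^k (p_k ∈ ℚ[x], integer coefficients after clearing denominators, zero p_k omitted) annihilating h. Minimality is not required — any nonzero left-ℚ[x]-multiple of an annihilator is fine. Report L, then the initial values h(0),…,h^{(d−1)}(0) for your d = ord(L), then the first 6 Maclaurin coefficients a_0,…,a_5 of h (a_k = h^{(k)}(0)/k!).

L = (3 - 8·x - 4·x^2) + (-2 + 4·x + 24·x^2 + 16·x^3)·Dx + (1 + 4·x + 8·x^2 + 16·x^3 + 16·x^4)·Dx^2  (order 2).
h: a_k = 0, -4, -4, 22/3, 10/3, -389/30, …
ICs: h(0) = 0, h′(0) = -4.

f: a_k = 0, -4, 0, 16/3, 0, -64/5, …
g: a_k = 1, 1, -1/2, 1/2, -5/8, 7/8, …
Product ⇒ symmetric product L₀, ord ≤ 2.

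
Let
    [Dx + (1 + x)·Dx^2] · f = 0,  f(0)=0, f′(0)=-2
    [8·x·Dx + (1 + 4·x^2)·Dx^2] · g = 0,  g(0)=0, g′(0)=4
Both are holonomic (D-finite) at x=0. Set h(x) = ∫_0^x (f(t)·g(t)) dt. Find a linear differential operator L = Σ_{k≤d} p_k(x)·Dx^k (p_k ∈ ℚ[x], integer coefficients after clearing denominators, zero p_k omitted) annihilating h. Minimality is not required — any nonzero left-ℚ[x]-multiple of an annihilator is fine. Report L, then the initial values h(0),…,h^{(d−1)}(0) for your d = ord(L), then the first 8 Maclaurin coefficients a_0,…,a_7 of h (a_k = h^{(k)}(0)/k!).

L = (288 + 560·x + 3584·x^2 + 8640·x^3 + 7680·x^4 + 3328·x^5 + 1024·x^7)·Dx^2 + (258 + 1840·x + 6992·x^2 + 19264·x^3 + 29440·x^4 + 23808·x^5 + 8960·x^6 + 3072·x^7 + 3584·x^8)·Dx^3 + (36 + 628·x + 2496·x^2 + 6192·x^3 + 12288·x^4 + 15936·x^5 + 12288·x^6 + 5376·x^7 + 3072·x^8 + 2048·x^9)·Dx^4 + (17 + 66·x + 241·x^2 + 608·x^3 + 1152·x^4 + 1728·x^5 + 2016·x^6 + 1536·x^7 + 768·x^8 + 512·x^9 + 256·x^10)·Dx^5  (order 5).
h: a_k = 0, 0, 0, -8/3, 1, 8/5, -5/9, -152/45, …
ICs: h(0) = 0, h′(0) = 0, h′′(0) = 0, h′′′(0) = -16, h′′′′(0) = 24.

f: a_k = 0, -2, 1, -2/3, 1/2, -2/5, 1/3, -2/7, …
g: a_k = 0, 4, 0, -16/3, 0, 64/5, 0, -256/7, …
h₀=f·g: eliminate ⇒ L₀, order ≤ 2·2.
h=∫h₀ ⇒ L = L₀·Dx.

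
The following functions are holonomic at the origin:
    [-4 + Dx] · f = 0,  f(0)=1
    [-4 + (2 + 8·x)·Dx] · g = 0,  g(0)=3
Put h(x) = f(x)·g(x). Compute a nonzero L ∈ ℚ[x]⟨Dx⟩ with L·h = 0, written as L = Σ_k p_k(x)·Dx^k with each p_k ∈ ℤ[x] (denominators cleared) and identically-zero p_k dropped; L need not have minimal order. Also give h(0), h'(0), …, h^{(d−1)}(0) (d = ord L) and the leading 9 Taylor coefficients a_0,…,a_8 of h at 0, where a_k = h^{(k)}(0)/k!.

L = (-6 - 16·x) + (1 + 4·x)·Dx  (order 1).
h: a_k = 3, 18, 42, 68, 66, 428/5, -356/15, 8984/35, -79102/105, …
ICs: h(0) = 3.

f: a_k = 1, 4, 8, 32/3, 32/3, 128/15, 256/45, 1024/315, 512/315, …
g: a_k = 3, 6, -6, 12, -30, 84, -252, 792, -2574, …
L₀ := L_f ⊗_s L_g (sym. prod.), ord ≤ 1.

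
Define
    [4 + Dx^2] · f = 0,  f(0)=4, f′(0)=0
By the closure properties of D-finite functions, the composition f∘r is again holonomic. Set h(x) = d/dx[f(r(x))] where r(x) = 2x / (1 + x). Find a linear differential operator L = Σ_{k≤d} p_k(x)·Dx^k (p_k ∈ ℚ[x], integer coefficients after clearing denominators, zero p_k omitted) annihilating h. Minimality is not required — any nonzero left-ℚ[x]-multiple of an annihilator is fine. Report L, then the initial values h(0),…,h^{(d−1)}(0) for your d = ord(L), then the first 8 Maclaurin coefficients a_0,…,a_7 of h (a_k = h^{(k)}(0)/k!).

L = (22 + 12·x + 6·x^2) + (6 + 18·x + 18·x^2 + 6·x^3)·Dx + (1 + 4·x + 6·x^2 + 4·x^3 + x^4)·Dx^2  (order 2).
h: a_k = 0, -64, 192, -640/3, -640/3, 21952/15, -18368/5, 402176/63, …
ICs: h(0) = 0, h′(0) = -64.

f: a_k = 4, 0, -8, 0, 8/3, 0, -16/45, 0, …
Change of var in L_f (x↦r) gives L₀.
Derive L from L₀ (diff closure).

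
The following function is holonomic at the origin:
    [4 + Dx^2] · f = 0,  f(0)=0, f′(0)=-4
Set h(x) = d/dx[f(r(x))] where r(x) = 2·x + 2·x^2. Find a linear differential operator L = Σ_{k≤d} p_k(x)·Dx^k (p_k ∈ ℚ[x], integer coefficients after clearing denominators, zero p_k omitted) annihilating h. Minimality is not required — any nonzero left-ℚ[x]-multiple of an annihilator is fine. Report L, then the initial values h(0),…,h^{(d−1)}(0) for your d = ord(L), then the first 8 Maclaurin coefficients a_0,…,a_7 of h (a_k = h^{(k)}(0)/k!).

L = (28 + 128·x + 384·x^2 + 512·x^3 + 256·x^4) + (-6 - 12·x)·Dx + (1 + 4·x + 4·x^2)·Dx^2  (order 2).
h: a_k = -8, -16, 64, 256, 704/3, -384, -51712/45, -45056/45, …
ICs: h(0) = -8, h′(0) = -16.

f: a_k = 0, -4, 0, 8/3, 0, -8/15, 0, 16/315, …
L₀ from L_f via x↦r, Dx↦r'^{-1}Dx.
h=h₀': d/dx-closure on L₀ ⇒ L.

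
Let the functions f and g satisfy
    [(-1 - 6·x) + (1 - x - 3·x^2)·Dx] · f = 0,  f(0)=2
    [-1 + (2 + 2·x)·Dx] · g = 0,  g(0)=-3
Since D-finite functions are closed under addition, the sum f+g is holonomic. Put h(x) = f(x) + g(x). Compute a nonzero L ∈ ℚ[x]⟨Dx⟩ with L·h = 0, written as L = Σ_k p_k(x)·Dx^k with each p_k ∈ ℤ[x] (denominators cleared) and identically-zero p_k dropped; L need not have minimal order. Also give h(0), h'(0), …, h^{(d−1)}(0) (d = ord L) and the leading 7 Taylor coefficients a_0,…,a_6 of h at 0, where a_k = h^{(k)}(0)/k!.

f: a_k = 2, 2, 8, 14, 38, 80, 194, …
g: a_k = -3, -3/2, 3/8, -3/16, 15/128, -21/256, 63/1024, …
L₀ := lclm(L_f,L_g); ord L₀ ≤ 1+1.
L = (-17 - 57·x - 135·x^2 - 90·x^3) + (33 + 134·x + 387·x^2 + 510·x^3 + 225·x^4)·Dx + (-2 - 30·x - 22·x^2 + 126·x^3 + 210·x^4 + 90·x^5)·Dx^2  (order 2).
h: a_k = -1, 1/2, 67/8, 221/16, 4879/128, 20459/256, 198719/1024, …
ICs: h(0) = -1, h′(0) = 1/2.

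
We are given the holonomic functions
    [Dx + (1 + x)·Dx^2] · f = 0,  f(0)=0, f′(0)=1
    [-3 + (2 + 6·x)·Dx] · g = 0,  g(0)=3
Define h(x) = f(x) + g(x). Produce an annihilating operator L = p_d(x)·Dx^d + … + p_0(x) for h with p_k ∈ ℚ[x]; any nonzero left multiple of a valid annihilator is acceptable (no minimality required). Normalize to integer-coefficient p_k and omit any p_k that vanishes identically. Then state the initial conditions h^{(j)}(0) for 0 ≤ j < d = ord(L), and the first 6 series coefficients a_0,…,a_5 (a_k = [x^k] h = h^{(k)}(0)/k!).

L = (-15 + 9·x)·Dx + (-19 - 6·x + 45·x^2)·Dx^2 + (-2 - 2·x + 18·x^2 + 18·x^3)·Dx^3  (order 3).
h: a_k = 3, 11/2, -31/8, 259/48, -1247/128, 25771/1280, …
ICs: h(0) = 3, h′(0) = 11/2, h′′(0) = -31/4.

f: a_k = 0, 1, -1/2, 1/3, -1/4, 1/5, …
g: a_k = 3, 9/2, -27/8, 81/16, -1215/128, 5103/256, …
f+g: L₀ = lclm(L_f,L_g), ord ≤ 2+1.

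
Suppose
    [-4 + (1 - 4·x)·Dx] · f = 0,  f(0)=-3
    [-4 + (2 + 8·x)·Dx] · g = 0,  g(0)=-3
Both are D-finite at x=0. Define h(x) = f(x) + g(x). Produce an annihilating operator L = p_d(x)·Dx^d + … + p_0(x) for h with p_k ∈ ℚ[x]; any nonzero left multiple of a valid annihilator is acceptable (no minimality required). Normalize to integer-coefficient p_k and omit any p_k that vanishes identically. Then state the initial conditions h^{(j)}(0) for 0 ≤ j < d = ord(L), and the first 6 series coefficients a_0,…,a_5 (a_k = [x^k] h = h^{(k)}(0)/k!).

f: a_k = -3, -12, -48, -192, -768, -3072, …
g: a_k = -3, -6, 6, -12, 30, -84, …
L₀ := lclm(L_f,L_g); ord L₀ ≤ 1+1.
L = (-40 - 96·x) + (18 + 112·x + 288·x^2)·Dx + (-1 - 12·x + 16·x^2 + 192·x^3)·Dx^2  (order 2).
h: a_k = -6, -18, -42, -204, -738, -3156, …
ICs: h(0) = -6, h′(0) = -18.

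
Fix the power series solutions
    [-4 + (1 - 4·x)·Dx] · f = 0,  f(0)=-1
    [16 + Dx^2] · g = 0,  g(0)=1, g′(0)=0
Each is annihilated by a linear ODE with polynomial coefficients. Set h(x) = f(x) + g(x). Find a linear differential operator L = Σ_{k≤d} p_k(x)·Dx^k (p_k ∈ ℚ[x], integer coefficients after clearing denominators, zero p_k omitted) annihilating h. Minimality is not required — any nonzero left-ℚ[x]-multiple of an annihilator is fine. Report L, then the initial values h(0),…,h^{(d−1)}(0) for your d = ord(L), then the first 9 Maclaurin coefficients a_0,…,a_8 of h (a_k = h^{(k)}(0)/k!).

f: a_k = -1, -4, -16, -64, -256, -1024, -4096, -16384, -65536, …
g: a_k = 1, 0, -8, 0, 32/3, 0, -256/45, 0, 512/315, …
f+g: L₀ = lclm(L_f,L_g), ord ≤ 1+2.
L = (448 - 512·x + 1024·x^2) + (-48 + 320·x - 768·x^2 + 1024·x^3)·Dx + (28 - 32·x + 64·x^2)·Dx^2 + (-3 + 20·x - 48·x^2 + 64·x^3)·Dx^3  (order 3).
h: a_k = 0, -4, -24, -64, -736/3, -1024, -184576/45, -16384, -20643328/315, …
ICs: h(0) = 0, h′(0) = -4, h′′(0) = -48.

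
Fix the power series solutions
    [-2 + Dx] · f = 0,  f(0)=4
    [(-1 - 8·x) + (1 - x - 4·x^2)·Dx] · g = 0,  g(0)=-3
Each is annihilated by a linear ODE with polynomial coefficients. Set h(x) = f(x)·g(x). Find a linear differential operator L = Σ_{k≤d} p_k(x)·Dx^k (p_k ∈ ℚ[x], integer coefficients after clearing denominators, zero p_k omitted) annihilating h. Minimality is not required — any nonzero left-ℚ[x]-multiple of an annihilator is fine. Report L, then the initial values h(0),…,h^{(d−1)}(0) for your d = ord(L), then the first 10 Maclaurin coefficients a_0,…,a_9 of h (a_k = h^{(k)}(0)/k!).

L = (3 + 6·x - 8·x^2) + (-1 + x + 4·x^2)·Dx  (order 1).
h: a_k = -12, -36, -108, -268, -708, -8916/5, -69244/15, -411228/35, -1057508/35, -72965356/945, …
ICs: h(0) = -12.

f: a_k = 4, 8, 8, 16/3, 8/3, 16/15, 16/45, 32/315, 8/315, 16/2835, …
g: a_k = -3, -3, -15, -27, -87, -195, -543, -1323, -3495, -8787, …
f·g: L₀ = L_f ⊗_s L_g, ord ≤ 1·1.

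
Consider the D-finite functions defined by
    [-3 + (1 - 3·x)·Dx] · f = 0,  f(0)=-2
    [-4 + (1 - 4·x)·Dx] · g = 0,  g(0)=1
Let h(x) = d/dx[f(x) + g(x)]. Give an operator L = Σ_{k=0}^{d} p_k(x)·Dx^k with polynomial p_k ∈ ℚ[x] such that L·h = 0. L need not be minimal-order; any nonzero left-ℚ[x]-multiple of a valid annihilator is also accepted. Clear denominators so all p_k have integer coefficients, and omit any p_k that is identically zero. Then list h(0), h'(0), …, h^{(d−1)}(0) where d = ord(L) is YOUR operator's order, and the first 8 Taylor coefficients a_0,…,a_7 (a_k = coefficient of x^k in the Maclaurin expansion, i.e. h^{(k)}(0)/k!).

L = 72 + (-21 + 72·x)·Dx + (1 - 7·x + 12·x^2)·Dx^2  (order 2).
h: a_k = -2, -4, 30, 376, 2690, 15828, 84070, 419312, …
ICs: h(0) = -2, h′(0) = -4.

f: a_k = -2, -6, -18, -54, -162, -486, -1458, -4374, …
g: a_k = 1, 4, 16, 64, 256, 1024, 4096, 16384, …
f+g: L₀ = lclm(L_f,L_g), ord ≤ 1+1.
h₀' ⇒ L via d/dx closure of L₀.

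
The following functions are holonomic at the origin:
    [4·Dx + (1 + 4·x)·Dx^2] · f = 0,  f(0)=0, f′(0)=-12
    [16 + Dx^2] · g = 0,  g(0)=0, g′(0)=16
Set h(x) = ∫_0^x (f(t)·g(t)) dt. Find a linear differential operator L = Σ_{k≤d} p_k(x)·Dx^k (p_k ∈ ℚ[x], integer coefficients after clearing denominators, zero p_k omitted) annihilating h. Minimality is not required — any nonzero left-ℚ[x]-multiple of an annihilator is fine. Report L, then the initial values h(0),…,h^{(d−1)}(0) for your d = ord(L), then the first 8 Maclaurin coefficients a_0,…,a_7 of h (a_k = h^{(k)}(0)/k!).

L = (-768 + 6144·x + 77824·x^2 + 262144·x^3 + 262144·x^4)·Dx + (256 + 5120·x + 24576·x^2 + 32768·x^3)·Dx^2 + (1280·x + 10752·x^2 + 32768·x^3 + 32768·x^4)·Dx^3 + (16 + 320·x + 1536·x^2 + 2048·x^3)·Dx^4 + (3 + 56·x + 368·x^2 + 1024·x^3 + 1024·x^4)·Dx^5  (order 5).
h: a_k = 0, 0, 0, -64, 96, -512/5, 1024/3, -22528/21, …
ICs: h(0) = 0, h′(0) = 0, h′′(0) = 0, h′′′(0) = -384, h′′′′(0) = 2304.

f: a_k = 0, -12, 24, -64, 192, -3072/5, 2048, -49152/7, …
g: a_k = 0, 16, 0, -128/3, 0, 512/15, 0, -4096/315, …
h₀=f·g: eliminate ⇒ L₀, order ≤ 2·2.
∫: right-multiply L₀ by Dx.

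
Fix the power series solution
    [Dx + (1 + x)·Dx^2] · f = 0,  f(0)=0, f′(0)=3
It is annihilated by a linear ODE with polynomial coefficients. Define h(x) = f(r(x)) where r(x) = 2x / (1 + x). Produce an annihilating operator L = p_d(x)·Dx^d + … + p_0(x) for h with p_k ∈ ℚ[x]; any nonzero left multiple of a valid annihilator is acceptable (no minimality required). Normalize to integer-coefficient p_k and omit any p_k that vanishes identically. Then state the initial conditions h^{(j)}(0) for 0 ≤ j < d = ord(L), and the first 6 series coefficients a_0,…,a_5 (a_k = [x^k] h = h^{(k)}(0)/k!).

f: a_k = 0, 3, -3/2, 1, -3/4, 3/5, …
L₀ from L_f via x↦r, Dx↦r'^{-1}Dx.
L = (4 + 6·x)·Dx + (1 + 4·x + 3·x^2)·Dx^2  (order 2).
h: a_k = 0, 6, -12, 26, -60, 726/5, …
ICs: h(0) = 0, h′(0) = 6.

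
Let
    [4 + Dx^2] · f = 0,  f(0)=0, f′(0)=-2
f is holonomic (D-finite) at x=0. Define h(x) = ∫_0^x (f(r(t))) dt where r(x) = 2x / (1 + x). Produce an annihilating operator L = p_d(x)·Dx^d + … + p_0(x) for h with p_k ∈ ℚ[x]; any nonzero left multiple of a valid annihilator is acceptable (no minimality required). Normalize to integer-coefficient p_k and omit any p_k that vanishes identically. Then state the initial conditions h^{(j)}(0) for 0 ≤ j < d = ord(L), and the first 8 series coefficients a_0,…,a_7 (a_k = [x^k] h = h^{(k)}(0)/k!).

f: a_k = 0, -2, 0, 4/3, 0, -4/15, 0, 8/315, …
Substitute x→r, Dx→(1/r')Dx; clear ⇒ L₀.
h=∫₀ˣh₀: take L = L₀·Dx.
L = 16·Dx + (2 + 6·x + 6·x^2 + 2·x^3)·Dx^2 + (1 + 4·x + 6·x^2 + 4·x^3 + x^4)·Dx^3  (order 3).
h: a_k = 0, 0, -2, 4/3, 5/3, -28/5, 386/45, -60/7, …
ICs: h(0) = 0, h′(0) = 0, h′′(0) = -4.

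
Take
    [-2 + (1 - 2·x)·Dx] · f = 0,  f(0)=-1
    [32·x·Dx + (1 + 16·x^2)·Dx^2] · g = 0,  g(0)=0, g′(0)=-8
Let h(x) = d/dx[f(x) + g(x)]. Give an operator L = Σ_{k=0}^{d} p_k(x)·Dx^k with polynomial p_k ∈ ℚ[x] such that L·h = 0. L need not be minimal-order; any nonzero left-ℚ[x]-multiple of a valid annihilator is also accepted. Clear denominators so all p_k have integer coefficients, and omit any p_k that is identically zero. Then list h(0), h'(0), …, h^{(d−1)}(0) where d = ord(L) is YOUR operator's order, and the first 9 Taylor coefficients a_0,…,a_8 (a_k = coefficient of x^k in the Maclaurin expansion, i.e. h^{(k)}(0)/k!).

L = (-32 + 256·x + 1536·x^2) + (14 - 32·x - 160·x^2 + 1536·x^3)·Dx + (-1 - 6·x - 96·x^3 + 256·x^4)·Dx^2  (order 2).
h: a_k = -10, -8, 104, -64, -2208, -384, 31872, -2048, -528896, …
ICs: h(0) = -10, h′(0) = -8.

f: a_k = -1, -2, -4, -8, -16, -32, -64, -128, -256, …
g: a_k = 0, -8, 0, 128/3, 0, -2048/5, 0, 32768/7, 0, …
L₀ := lclm(L_f,L_g); ord L₀ ≤ 1+2.
Derive L from L₀ (diff closure).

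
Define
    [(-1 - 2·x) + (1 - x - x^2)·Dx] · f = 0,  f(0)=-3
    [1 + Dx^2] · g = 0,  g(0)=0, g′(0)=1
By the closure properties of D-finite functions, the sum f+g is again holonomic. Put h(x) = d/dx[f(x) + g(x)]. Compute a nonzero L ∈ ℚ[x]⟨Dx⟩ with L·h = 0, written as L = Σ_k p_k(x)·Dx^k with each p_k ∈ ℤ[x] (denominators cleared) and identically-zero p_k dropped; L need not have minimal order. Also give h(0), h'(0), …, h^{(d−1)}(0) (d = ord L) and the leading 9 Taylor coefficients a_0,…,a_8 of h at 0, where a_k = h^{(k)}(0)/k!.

f: a_k = -3, -3, -6, -9, -15, -24, -39, -63, -102, …
g: a_k = 0, 1, 0, -1/6, 0, 1/120, 0, -1/5040, 0, …
f+g: L₀ = lclm(L_f,L_g), ord ≤ 1+2.
h=h₀': d/dx-closure on L₀ ⇒ L.
L = (124 + 358·x + 470·x^2 + 230·x^3 + 130·x^4 + 18·x^5 + 6·x^6) + (-19 - 29·x + 36·x^2 + 55·x^3 + 50·x^4 + 27·x^5 + 7·x^6 + 2·x^7)·Dx + (124 + 358·x + 470·x^2 + 230·x^3 + 130·x^4 + 18·x^5 + 6·x^6)·Dx^2 + (-19 - 29·x + 36·x^2 + 55·x^3 + 50·x^4 + 27·x^5 + 7·x^6 + 2·x^7)·Dx^3  (order 3).
h: a_k = -2, -12, -55/2, -60, -2879/24, -234, -317521/720, -816, -59875199/40320, …
ICs: h(0) = -2, h′(0) = -12, h′′(0) = -55.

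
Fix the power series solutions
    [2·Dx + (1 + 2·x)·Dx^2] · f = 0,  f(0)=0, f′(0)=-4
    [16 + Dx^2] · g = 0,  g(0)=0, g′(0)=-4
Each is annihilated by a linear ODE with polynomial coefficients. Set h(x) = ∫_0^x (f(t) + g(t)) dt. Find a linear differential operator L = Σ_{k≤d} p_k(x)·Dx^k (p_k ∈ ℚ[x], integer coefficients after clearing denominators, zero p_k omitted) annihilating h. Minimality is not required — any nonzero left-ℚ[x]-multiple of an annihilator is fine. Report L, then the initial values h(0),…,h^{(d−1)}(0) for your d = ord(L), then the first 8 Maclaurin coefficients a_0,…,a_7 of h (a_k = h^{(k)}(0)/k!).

L = (160 + 256·x + 256·x^2)·Dx^2 + (48 + 224·x + 384·x^2 + 256·x^3)·Dx^3 + (10 + 16·x + 16·x^2)·Dx^4 + (3 + 14·x + 24·x^2 + 16·x^3)·Dx^5  (order 5).
h: a_k = 0, 0, -4, 4/3, 4/3, 8/5, -32/9, 64/21, …
ICs: h(0) = 0, h′(0) = 0, h′′(0) = -8, h′′′(0) = 8, h′′′′(0) = 32.

f: a_k = 0, -4, 4, -16/3, 8, -64/5, 64/3, -256/7, …
g: a_k = 0, -4, 0, 32/3, 0, -128/15, 0, 1024/315, …
f+g: L₀ = lclm(L_f,L_g), ord ≤ 2+2.
∫: right-multiply L₀ by Dx.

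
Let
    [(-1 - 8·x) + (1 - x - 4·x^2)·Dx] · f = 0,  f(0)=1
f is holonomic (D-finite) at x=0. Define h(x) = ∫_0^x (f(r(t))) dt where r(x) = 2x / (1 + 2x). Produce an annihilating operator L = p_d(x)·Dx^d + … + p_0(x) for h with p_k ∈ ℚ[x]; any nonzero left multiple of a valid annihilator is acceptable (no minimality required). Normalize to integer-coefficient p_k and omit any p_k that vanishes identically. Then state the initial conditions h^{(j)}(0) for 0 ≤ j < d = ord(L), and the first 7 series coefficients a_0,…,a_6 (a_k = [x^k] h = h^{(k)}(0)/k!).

f: a_k = 1, 1, 5, 9, 29, 65, 181, …
Substitute x→r, Dx→(1/r')Dx; clear ⇒ L₀.
Integrate: L := L₀·Dx.
L = (2 + 36·x)·Dx + (-1 - 4·x + 12·x^2 + 32·x^3)·Dx^2  (order 2).
h: a_k = 0, 1, 1, 16/3, 0, 256/5, -256/3, …
ICs: h(0) = 0, h′(0) = 1.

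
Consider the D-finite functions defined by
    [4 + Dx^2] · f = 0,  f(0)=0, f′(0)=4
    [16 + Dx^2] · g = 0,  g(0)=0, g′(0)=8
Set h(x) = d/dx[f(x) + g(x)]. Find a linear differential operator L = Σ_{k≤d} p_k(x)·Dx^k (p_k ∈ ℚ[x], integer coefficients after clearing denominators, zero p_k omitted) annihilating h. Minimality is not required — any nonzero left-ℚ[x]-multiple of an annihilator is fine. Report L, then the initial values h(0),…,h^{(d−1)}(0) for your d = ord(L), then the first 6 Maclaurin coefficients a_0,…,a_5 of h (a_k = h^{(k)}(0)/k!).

L = 64 + 20·Dx^2 + Dx^4  (order 4).
h: a_k = 12, 0, -72, 0, 88, 0, …
ICs: h(0) = 12, h′(0) = 0, h′′(0) = -144, h′′′(0) = 0.

f: a_k = 0, 4, 0, -8/3, 0, 8/15, …
g: a_k = 0, 8, 0, -64/3, 0, 256/15, …
h₀=f+g: left-lcm gives L₀, ord ≤ 4.
h=h₀': d/dx-closure on L₀ ⇒ L.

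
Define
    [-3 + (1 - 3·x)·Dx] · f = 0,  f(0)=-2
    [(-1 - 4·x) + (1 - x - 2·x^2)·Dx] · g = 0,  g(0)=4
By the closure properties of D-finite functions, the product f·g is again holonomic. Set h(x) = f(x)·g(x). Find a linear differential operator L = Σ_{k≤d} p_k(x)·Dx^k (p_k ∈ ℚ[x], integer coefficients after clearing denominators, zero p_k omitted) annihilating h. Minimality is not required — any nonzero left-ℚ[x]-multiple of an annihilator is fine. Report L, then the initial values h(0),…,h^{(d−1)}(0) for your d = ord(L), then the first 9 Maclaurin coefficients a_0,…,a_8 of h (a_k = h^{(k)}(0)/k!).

f: a_k = -2, -6, -18, -54, -162, -486, -1458, -4374, -13122, …
g: a_k = 4, 4, 12, 20, 44, 84, 172, 340, 684, …
L₀ := L_f ⊗_s L_g (sym. prod.), ord ≤ 1.
L = (-4 + 2·x + 18·x^2) + (1 - 4·x + x^2 + 6·x^3)·Dx  (order 1).
h: a_k = -8, -32, -120, -400, -1288, -4032, -12440, -38000, -115368, …
ICs: h(0) = -8.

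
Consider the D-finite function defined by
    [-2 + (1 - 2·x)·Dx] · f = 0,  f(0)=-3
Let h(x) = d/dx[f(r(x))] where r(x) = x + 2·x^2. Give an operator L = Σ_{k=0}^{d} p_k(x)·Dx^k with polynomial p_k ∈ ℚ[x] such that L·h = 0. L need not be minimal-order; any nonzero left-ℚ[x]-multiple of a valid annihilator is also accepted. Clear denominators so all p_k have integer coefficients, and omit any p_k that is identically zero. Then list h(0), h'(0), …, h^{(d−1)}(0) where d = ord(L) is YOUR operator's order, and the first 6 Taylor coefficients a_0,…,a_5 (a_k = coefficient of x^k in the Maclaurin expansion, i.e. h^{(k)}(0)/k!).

L = (8 + 24·x + 48·x^2) + (-1 - 2·x + 12·x^2 + 16·x^3)·Dx  (order 1).
h: a_k = -6, -48, -216, -960, -3840, -14976, …
ICs: h(0) = -6.

f: a_k = -3, -6, -12, -24, -48, -96, …
Change of var in L_f (x↦r) gives L₀.
Differentiate: ansatz ord ≤ ord L₀ ⇒ L.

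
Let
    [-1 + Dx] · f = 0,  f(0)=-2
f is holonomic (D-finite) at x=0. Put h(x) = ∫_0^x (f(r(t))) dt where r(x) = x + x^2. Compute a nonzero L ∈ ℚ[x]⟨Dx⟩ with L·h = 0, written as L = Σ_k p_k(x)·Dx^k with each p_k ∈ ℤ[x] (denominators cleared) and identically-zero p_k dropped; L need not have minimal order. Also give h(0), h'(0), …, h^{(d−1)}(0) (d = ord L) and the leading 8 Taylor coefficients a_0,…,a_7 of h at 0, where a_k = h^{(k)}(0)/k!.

L = (-1 - 2·x)·Dx + Dx^2  (order 2).
h: a_k = 0, -2, -1, -1, -7/12, -5/12, -9/40, -331/2520, …
ICs: h(0) = 0, h′(0) = -2.

f: a_k = -2, -2, -1, -1/3, -1/12, -1/60, -1/360, -1/2520, …
Substitute x→r, Dx→(1/r')Dx; clear ⇒ L₀.
h=∫h₀ ⇒ L = L₀·Dx.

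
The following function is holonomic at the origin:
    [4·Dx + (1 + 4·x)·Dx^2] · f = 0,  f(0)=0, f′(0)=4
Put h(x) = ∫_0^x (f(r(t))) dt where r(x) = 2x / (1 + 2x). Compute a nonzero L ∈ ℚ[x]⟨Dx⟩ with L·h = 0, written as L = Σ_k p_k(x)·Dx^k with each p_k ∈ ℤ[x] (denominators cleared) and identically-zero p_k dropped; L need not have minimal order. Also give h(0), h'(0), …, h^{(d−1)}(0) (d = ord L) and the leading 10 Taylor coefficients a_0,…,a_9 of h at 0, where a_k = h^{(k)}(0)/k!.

f: a_k = 0, 4, -8, 64/3, -64, 1024/5, -2048/3, 16384/7, -8192, 262144/9, …
Change of var in L_f (x↦r) gives L₀.
Integrate: L := L₀·Dx.
L = (12 + 40·x)·Dx^2 + (1 + 12·x + 20·x^2)·Dx^3  (order 3).
h: a_k = 0, 0, 4, -16, 248/3, -2496/5, 49984/15, -23808, 1249984/7, -4166656/3, …
ICs: h(0) = 0, h′(0) = 0, h′′(0) = 8.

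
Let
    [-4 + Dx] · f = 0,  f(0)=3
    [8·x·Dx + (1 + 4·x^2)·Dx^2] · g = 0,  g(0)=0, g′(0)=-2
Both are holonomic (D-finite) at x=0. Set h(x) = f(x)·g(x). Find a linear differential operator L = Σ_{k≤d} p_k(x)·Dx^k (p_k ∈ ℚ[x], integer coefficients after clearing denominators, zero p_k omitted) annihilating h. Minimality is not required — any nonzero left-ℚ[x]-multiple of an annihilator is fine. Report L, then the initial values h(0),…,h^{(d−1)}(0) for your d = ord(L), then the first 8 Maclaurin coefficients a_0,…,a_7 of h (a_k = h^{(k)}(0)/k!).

f: a_k = 3, 12, 24, 32, 32, 128/5, 256/15, 1024/105, …
g: a_k = 0, -2, 0, 8/3, 0, -32/5, 0, 128/7, …
h₀=f·g: eliminate ⇒ L₀, order ≤ 1·2.
L = (16 - 32·x + 64·x^2) + (-8 + 8·x - 32·x^2)·Dx + (1 + 4·x^2)·Dx^2  (order 2).
h: a_k = 0, -6, -24, -40, -32, -96/5, -128/3, -1664/35, …
ICs: h(0) = 0, h′(0) = -6.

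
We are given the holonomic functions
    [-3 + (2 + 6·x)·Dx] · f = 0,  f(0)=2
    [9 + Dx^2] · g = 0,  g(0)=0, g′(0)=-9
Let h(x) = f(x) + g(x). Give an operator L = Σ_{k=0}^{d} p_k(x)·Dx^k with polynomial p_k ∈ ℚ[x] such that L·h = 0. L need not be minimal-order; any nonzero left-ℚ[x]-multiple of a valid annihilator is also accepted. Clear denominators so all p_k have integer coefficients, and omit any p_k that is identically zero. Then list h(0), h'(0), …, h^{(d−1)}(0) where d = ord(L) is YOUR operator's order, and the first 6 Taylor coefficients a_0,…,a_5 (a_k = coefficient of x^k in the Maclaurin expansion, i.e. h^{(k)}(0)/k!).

f: a_k = 2, 3, -9/4, 27/8, -405/64, 1701/128, …
g: a_k = 0, -9, 0, 27/2, 0, -243/40, …
L₀ := lclm(L_f,L_g); ord L₀ ≤ 1+2.
L = (-63 - 216·x - 324·x^2) + (18 + 198·x + 648·x^2 + 648·x^3)·Dx + (-7 - 24·x - 36·x^2)·Dx^2 + (2 + 22·x + 72·x^2 + 72·x^3)·Dx^3  (order 3).
h: a_k = 2, -6, -9/4, 135/8, -405/64, 4617/640, …
ICs: h(0) = 2, h′(0) = -6, h′′(0) = -9/2.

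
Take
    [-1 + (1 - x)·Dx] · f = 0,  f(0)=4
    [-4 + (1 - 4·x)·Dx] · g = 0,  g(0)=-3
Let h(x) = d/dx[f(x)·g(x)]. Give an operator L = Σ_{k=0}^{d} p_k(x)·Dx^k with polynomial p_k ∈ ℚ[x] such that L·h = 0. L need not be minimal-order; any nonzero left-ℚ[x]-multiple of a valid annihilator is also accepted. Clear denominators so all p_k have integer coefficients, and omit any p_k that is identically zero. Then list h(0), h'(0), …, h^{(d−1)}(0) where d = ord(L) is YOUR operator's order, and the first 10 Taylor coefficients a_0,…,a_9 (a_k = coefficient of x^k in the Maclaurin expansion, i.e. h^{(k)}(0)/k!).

L = (42 - 120·x + 96·x^2) + (-5 + 33·x - 60·x^2 + 32·x^3)·Dx  (order 1).
h: a_k = -60, -504, -3060, -16368, -81900, -393192, -1834980, -8388576, -37748700, -167772120, …
ICs: h(0) = -60.

f: a_k = 4, 4, 4, 4, 4, 4, 4, 4, 4, 4, …
g: a_k = -3, -12, -48, -192, -768, -3072, -12288, -49152, -196608, -786432, …
Sym-product of L_f,L_g gives L₀ (≤ ord 1).
Differentiate: ansatz ord ≤ ord L₀ ⇒ L.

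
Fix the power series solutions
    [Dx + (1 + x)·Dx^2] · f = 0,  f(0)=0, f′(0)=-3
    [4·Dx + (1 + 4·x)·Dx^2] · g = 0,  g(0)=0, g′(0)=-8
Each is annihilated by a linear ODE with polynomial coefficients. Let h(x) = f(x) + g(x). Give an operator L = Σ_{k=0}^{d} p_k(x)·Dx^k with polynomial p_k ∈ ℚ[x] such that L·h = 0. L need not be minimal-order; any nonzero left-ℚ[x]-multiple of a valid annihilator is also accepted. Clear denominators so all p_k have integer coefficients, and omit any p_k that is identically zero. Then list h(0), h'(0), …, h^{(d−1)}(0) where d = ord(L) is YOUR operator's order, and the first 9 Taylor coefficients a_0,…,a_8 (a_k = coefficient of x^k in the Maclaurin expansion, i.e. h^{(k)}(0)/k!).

f: a_k = 0, -3, 3/2, -1, 3/4, -3/5, 1/2, -3/7, 3/8, …
g: a_k = 0, -8, 16, -128/3, 128, -2048/5, 4096/3, -32768/7, 16384, …
Sum ⇒ L₀ = lclm(L_f,L_g) in ℚ(x)⟨Dx⟩.
L = 8·Dx + (10 + 16·x)·Dx^2 + (1 + 5·x + 4·x^2)·Dx^3  (order 3).
h: a_k = 0, -11, 35/2, -131/3, 515/4, -2051/5, 8195/6, -32771/7, 131075/8, …
ICs: h(0) = 0, h′(0) = -11, h′′(0) = 35.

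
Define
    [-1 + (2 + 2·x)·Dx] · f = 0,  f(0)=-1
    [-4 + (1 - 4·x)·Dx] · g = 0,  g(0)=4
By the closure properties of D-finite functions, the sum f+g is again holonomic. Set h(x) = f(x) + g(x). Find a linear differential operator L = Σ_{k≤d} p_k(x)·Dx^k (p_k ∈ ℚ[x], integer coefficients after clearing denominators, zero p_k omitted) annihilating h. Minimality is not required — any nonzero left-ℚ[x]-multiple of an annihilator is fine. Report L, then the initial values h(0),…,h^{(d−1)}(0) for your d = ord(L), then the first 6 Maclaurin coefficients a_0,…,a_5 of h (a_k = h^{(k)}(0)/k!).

f: a_k = -1, -1/2, 1/8, -1/16, 5/128, -7/256, …
g: a_k = 4, 16, 64, 256, 1024, 4096, …
f+g: L₀ = lclm(L_f,L_g), ord ≤ 1+1.
L = (68 + 48·x) + (-129 - 248·x - 144·x^2)·Dx + (14 - 18·x - 128·x^2 - 96·x^3)·Dx^2  (order 2).
h: a_k = 3, 31/2, 513/8, 4095/16, 131077/128, 1048569/256, …
ICs: h(0) = 3, h′(0) = 31/2.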